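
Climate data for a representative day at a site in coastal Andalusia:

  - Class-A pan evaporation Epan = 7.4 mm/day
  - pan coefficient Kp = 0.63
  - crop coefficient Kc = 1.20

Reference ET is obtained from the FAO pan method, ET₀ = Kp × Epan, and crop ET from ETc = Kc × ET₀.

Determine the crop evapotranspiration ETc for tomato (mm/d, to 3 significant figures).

ET₀ = 0.63 × 7.4 = 4.6620 mm/d
ETc = Kc × ET₀ = 1.20 × 4.6620 = 5.5944 mm/d

5.59 mm/d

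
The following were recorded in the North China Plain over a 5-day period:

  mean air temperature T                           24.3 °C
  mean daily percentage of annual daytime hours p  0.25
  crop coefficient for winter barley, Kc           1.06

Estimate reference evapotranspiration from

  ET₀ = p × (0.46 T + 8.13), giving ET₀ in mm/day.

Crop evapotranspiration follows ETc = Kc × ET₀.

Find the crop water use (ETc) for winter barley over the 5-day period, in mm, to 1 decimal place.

25.6 mm

ET₀ = 0.25 × (0.46 × 24.3 + 8.13) = 0.25 × 19.308 = 4.8270 mm/d
ETc = Kc × ET₀ = 1.06 × 4.8270 = 5.1166 mm/d
Over 5 days: 5.1166 × 5 = 25.583 mm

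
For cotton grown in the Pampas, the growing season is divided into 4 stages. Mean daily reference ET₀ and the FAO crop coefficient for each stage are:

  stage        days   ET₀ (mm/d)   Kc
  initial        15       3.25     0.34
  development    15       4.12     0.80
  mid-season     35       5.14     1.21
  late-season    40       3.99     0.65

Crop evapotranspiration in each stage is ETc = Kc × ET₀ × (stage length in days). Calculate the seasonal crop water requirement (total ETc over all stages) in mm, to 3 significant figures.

initial: 0.34 × 3.25 × 15 = 16.58 mm
development: 0.80 × 4.12 × 15 = 49.44 mm
mid-season: 1.21 × 5.14 × 35 = 217.68 mm
late-season: 0.65 × 3.99 × 40 = 103.74 mm
Seasonal total = 387.44 mm

387 mm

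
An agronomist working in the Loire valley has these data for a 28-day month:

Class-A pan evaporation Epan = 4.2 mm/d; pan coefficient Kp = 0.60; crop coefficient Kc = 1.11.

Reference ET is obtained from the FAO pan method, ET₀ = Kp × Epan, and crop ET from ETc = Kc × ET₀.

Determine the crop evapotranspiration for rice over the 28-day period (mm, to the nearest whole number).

78 mm

ET₀ = 0.60 × 4.2 = 2.5200 mm/d
ETc = Kc × ET₀ = 1.11 × 2.5200 = 2.7972 mm/d
Over 28 days: 2.7972 × 28 = 78.322 mm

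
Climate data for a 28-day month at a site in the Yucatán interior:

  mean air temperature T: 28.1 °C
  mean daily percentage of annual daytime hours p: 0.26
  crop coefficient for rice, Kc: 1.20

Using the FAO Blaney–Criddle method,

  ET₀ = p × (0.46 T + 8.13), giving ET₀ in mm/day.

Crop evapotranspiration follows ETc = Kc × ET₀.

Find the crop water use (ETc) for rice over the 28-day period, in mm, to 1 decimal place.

183.9 mm

ET₀ = 0.26 × (0.46 × 28.1 + 8.13) = 0.26 × 21.056 = 5.4746 mm/d
ETc = Kc × ET₀ = 1.20 × 5.4746 = 6.5695 mm/d
Over 28 days: 6.5695 × 28 = 183.946 mm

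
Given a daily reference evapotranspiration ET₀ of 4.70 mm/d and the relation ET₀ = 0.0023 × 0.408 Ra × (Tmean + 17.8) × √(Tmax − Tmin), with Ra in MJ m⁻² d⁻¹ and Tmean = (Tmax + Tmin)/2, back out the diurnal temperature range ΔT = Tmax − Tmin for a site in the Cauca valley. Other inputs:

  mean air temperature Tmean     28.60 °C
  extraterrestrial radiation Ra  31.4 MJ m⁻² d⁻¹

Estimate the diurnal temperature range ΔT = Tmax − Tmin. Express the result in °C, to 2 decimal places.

√ΔT = ET₀ / [0.0023 × 0.408 × Ra × (Tmean+17.8)] = 4.70 / (0.0023 × 12.8112 × 46.40) = 3.4377
ΔT = 3.4377² = 11.818 °C

11.82 °C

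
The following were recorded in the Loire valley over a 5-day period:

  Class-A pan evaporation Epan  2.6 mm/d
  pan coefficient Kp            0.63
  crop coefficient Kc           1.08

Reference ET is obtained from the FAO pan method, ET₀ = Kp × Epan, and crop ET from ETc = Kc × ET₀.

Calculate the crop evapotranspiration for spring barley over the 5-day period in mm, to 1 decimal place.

8.8 mm

ET₀ = 0.63 × 2.6 = 1.6380 mm/d
ETc = Kc × ET₀ = 1.08 × 1.6380 = 1.7690 mm/d
Over 5 days: 1.7690 × 5 = 8.845 mm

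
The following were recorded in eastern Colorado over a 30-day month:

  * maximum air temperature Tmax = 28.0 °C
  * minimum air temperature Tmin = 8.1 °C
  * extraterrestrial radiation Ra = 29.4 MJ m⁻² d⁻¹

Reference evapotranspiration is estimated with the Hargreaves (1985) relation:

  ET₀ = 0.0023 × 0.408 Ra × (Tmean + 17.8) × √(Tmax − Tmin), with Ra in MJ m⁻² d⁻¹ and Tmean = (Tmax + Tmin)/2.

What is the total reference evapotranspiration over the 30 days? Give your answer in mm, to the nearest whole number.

Tmean = (28.0 + 8.1)/2 = 18.05 °C
0.408 Ra = 0.408 × 29.4 = 11.9952 mm/d equivalent
ET₀ = 0.0023 × 11.9952 × (18.05 + 17.8) × √19.9 = 0.0023 × 11.9952 × 35.85 × 4.4609 = 4.4121 mm/d
Over 30 days: 4.4121 × 30 = 132.363 mm

132 mm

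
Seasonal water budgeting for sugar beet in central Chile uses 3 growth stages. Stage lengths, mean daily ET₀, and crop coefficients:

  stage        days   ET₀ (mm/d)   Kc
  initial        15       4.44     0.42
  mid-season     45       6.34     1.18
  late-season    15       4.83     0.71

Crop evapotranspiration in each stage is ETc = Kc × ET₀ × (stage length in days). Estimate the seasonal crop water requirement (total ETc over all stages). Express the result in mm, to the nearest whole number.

416 mm

initial: 0.42 × 4.44 × 15 = 27.97 mm
mid-season: 1.18 × 6.34 × 45 = 336.65 mm
late-season: 0.71 × 4.83 × 15 = 51.44 mm
Seasonal total = 416.06 mm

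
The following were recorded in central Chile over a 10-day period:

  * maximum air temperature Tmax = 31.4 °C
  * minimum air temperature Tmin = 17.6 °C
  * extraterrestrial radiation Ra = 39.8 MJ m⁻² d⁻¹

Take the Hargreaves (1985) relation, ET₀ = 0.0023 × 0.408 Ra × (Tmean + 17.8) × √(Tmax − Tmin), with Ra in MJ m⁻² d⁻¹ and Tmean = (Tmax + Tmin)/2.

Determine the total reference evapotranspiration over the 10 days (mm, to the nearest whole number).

Tmean = (31.4 + 17.6)/2 = 24.50 °C
0.408 Ra = 0.408 × 39.8 = 16.2384 mm/d equivalent
ET₀ = 0.0023 × 16.2384 × (24.50 + 17.8) × √13.8 = 0.0023 × 16.2384 × 42.30 × 3.7148 = 5.8688 mm/d
Over 10 days: 5.8688 × 10 = 58.688 mm

59 mm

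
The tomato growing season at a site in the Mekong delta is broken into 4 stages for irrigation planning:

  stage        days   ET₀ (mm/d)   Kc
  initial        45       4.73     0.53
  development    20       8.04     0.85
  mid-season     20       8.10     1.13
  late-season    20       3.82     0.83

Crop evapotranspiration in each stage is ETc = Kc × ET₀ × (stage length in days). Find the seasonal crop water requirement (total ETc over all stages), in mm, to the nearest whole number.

496 mm

initial: 0.53 × 4.73 × 45 = 112.81 mm
development: 0.85 × 8.04 × 20 = 136.68 mm
mid-season: 1.13 × 8.10 × 20 = 183.06 mm
late-season: 0.83 × 3.82 × 20 = 63.41 mm
Seasonal total = 495.96 mm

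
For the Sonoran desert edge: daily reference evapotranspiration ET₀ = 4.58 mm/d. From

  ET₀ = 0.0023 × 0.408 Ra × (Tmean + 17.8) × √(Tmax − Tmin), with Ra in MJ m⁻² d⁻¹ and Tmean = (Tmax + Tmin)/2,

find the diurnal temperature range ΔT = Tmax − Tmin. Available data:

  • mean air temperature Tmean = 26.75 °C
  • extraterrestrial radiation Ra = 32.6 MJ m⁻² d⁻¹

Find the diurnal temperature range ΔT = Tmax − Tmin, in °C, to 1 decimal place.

√ΔT = ET₀ / [0.0023 × 0.408 × Ra × (Tmean+17.8)] = 4.58 / (0.0023 × 13.3008 × 44.55) = 3.3606
ΔT = 3.3606² = 11.294 °C

11.3 °C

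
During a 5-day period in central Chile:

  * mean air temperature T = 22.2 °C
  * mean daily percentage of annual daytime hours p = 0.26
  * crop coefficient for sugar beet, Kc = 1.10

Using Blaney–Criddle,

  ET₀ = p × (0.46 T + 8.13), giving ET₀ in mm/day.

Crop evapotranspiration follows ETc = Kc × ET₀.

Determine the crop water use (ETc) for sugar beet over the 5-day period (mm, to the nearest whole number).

ET₀ = 0.26 × (0.46 × 22.2 + 8.13) = 0.26 × 18.342 = 4.7689 mm/d
ETc = Kc × ET₀ = 1.10 × 4.7689 = 5.2458 mm/d
Over 5 days: 5.2458 × 5 = 26.229 mm

26 mm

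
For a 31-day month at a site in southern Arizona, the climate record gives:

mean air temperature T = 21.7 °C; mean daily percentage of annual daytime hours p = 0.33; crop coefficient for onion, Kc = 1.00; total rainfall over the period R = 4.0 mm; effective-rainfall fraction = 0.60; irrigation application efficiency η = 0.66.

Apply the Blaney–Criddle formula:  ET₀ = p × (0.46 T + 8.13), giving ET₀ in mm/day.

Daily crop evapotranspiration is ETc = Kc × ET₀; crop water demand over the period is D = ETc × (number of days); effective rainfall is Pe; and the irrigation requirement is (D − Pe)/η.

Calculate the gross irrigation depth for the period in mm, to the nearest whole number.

277 mm

ET₀ = 0.33 × (0.46 × 21.7 + 8.13) = 0.33 × 18.112 = 5.9770 mm/d
ETc = Kc × ET₀ = 1.00 × 5.9770 = 5.9770 mm/d
Crop demand D = ETc × 31 d = 5.9770 × 31 = 185.287 mm
Pe = 0.60 × 4.0 = 2.400 mm
D − Pe = 185.287 − 2.400 = 182.887 mm
Gross irrigation = 182.887 / 0.66 = 277.102 mm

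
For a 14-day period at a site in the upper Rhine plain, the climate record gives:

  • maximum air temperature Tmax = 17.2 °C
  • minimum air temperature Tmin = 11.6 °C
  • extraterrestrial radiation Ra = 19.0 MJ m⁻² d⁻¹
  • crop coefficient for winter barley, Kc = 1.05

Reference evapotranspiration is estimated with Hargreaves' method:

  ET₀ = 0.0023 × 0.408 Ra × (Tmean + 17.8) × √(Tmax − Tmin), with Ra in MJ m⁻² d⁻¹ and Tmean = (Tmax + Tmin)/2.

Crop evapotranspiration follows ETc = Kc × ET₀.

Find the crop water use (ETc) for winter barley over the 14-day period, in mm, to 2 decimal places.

19.97 mm

Tmean = (17.2 + 11.6)/2 = 14.40 °C
0.408 Ra = 0.408 × 19.0 = 7.7520 mm/d equivalent
ET₀ = 0.0023 × 7.7520 × (14.40 + 17.8) × √5.6 = 0.0023 × 7.7520 × 32.20 × 2.3664 = 1.3586 mm/d
ETc = Kc × ET₀ = 1.05 × 1.3586 = 1.4265 mm/d
Over 14 days: 1.4265 × 14 = 19.971 mm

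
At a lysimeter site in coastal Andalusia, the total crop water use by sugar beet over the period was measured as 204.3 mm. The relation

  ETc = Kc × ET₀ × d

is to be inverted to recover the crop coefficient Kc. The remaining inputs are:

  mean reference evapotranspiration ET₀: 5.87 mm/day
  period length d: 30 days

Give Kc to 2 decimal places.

1.16

ETc = Kc × ET₀ × d  ⇒  Kc = ETc / (ET₀ × d)
Kc = 204.3 / (5.87 × 30) = 204.3 / 176.10 = 1.1601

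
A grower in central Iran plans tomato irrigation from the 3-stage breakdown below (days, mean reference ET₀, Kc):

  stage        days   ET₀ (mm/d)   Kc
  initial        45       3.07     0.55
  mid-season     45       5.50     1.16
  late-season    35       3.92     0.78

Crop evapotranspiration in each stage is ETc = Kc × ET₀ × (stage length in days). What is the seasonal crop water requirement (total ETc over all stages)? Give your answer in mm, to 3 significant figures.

initial: 0.55 × 3.07 × 45 = 75.98 mm
mid-season: 1.16 × 5.50 × 45 = 287.10 mm
late-season: 0.78 × 3.92 × 35 = 107.02 mm
Seasonal total = 470.10 mm

470 mm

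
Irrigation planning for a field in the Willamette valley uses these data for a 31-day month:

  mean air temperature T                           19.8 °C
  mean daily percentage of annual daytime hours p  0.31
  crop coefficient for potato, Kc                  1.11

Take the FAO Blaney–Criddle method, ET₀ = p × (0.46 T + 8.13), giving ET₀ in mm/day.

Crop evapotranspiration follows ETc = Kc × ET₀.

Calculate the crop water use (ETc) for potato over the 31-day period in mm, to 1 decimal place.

ET₀ = 0.31 × (0.46 × 19.8 + 8.13) = 0.31 × 17.238 = 5.3438 mm/d
ETc = Kc × ET₀ = 1.11 × 5.3438 = 5.9316 mm/d
Over 31 days: 5.9316 × 31 = 183.880 mm

183.9 mm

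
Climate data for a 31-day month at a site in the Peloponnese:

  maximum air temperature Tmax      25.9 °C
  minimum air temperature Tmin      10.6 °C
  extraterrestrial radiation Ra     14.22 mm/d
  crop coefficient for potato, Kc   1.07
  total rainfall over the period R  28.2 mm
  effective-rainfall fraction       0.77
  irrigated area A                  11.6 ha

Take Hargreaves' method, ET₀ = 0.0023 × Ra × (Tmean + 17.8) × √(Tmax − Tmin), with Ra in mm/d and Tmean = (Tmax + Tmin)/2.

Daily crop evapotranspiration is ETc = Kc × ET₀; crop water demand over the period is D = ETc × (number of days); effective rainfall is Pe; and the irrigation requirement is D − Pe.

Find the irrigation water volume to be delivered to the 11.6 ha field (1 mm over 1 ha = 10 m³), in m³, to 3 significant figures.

15200 m³

Tmean = (25.9 + 10.6)/2 = 18.25 °C
ET₀ = 0.0023 × 14.22 × (18.25 + 17.8) × √15.3 = 0.0023 × 14.22 × 36.05 × 3.9115 = 4.6119 mm/d
ETc = Kc × ET₀ = 1.07 × 4.6119 = 4.9347 mm/d
Crop demand D = ETc × 31 d = 4.9347 × 31 = 152.976 mm
Pe = 0.77 × 28.2 = 21.714 mm
D − Pe = 152.976 − 21.714 = 131.262 mm
Volume = 131.262 mm × 11.6 ha × 10 = 15226.4 m³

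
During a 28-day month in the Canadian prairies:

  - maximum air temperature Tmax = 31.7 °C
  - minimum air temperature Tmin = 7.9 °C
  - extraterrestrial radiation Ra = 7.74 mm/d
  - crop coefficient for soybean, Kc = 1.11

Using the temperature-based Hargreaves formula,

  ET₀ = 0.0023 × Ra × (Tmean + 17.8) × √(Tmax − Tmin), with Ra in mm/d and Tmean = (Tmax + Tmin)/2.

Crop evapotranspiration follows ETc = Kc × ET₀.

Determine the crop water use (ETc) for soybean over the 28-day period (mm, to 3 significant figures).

Tmean = (31.7 + 7.9)/2 = 19.80 °C
ET₀ = 0.0023 × 7.74 × (19.80 + 17.8) × √23.8 = 0.0023 × 7.74 × 37.60 × 4.8785 = 3.2654 mm/d
ETc = Kc × ET₀ = 1.11 × 3.2654 = 3.6246 mm/d
Over 28 days: 3.6246 × 28 = 101.489 mm

101 mm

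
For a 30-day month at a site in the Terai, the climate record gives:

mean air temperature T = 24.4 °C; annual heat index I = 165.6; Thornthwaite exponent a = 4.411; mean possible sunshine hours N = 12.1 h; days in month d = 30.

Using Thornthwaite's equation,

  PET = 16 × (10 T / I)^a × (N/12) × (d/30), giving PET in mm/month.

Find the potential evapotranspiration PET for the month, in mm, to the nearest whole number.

89 mm

10T/I = 10 × 24.4 / 165.6 = 1.4734
(10T/I)^a = 1.4734^4.411 = 5.5267
Uncorrected PET = 16 × 5.5267 = 88.427 mm
Correction = (N/12)(d/30) = (12.1/12)(30/30) = 1.0083
PET = 88.427 × 1.0083 = 89.161 mm/month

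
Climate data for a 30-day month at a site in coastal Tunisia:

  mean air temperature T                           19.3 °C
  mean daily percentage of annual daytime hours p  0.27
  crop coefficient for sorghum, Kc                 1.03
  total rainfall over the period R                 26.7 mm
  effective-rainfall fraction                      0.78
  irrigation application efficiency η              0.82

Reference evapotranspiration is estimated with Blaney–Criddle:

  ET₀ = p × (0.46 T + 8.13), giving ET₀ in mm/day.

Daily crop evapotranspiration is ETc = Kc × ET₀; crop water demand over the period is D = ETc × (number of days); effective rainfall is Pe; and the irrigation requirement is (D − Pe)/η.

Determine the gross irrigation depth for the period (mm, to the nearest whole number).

148 mm

ET₀ = 0.27 × (0.46 × 19.3 + 8.13) = 0.27 × 17.008 = 4.5922 mm/d
ETc = Kc × ET₀ = 1.03 × 4.5922 = 4.7300 mm/d
Crop demand D = ETc × 30 d = 4.7300 × 30 = 141.900 mm
Pe = 0.78 × 26.7 = 20.826 mm
D − Pe = 141.900 − 20.826 = 121.074 mm
Gross irrigation = 121.074 / 0.82 = 147.651 mm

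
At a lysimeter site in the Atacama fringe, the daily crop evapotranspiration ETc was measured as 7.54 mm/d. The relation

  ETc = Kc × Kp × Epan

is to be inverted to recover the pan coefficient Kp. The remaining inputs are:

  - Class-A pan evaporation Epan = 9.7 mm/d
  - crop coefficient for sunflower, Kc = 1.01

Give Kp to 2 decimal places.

0.77

ETc = Kc × Kp × Epan  ⇒  Kp = ETc / (Kc × Epan)
Kp = 7.54 / (1.01 × 9.7) = 7.54 / 9.797 = 0.7696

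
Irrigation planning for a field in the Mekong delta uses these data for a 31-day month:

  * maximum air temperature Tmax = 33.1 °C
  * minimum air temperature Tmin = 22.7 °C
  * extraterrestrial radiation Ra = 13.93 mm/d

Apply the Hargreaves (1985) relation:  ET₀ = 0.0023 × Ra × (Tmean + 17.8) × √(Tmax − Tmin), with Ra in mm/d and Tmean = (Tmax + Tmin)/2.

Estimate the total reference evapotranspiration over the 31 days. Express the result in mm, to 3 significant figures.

146 mm

Tmean = (33.1 + 22.7)/2 = 27.90 °C
ET₀ = 0.0023 × 13.93 × (27.90 + 17.8) × √10.4 = 0.0023 × 13.93 × 45.70 × 3.2249 = 4.7218 mm/d
Over 31 days: 4.7218 × 31 = 146.376 mm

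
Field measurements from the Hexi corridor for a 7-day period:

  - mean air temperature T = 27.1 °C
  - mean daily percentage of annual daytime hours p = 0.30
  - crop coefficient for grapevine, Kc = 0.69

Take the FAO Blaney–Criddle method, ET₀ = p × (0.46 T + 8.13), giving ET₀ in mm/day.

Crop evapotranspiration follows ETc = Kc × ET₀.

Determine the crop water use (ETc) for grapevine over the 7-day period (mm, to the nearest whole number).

ET₀ = 0.30 × (0.46 × 27.1 + 8.13) = 0.30 × 20.596 = 6.1788 mm/d
ETc = Kc × ET₀ = 0.69 × 6.1788 = 4.2634 mm/d
Over 7 days: 4.2634 × 7 = 29.844 mm

30 mm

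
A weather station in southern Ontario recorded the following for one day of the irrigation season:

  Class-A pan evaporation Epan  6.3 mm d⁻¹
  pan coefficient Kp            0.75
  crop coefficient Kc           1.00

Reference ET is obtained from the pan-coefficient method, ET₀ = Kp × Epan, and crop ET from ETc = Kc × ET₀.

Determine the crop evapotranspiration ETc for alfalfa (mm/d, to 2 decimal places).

ET₀ = 0.75 × 6.3 = 4.7250 mm/d
ETc = Kc × ET₀ = 1.00 × 4.7250 = 4.7250 mm/d

4.73 mm/d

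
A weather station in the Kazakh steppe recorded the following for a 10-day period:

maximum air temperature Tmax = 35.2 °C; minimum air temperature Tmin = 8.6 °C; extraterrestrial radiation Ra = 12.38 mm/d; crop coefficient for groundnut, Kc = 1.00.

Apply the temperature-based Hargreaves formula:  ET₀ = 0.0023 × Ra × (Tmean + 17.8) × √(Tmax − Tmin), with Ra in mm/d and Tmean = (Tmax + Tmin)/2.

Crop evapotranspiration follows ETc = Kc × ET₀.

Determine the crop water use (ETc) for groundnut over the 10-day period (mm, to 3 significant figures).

Tmean = (35.2 + 8.6)/2 = 21.90 °C
ET₀ = 0.0023 × 12.38 × (21.90 + 17.8) × √26.6 = 0.0023 × 12.38 × 39.70 × 5.1575 = 5.8301 mm/d
ETc = Kc × ET₀ = 1.00 × 5.8301 = 5.8301 mm/d
Over 10 days: 5.8301 × 10 = 58.301 mm

58.3 mm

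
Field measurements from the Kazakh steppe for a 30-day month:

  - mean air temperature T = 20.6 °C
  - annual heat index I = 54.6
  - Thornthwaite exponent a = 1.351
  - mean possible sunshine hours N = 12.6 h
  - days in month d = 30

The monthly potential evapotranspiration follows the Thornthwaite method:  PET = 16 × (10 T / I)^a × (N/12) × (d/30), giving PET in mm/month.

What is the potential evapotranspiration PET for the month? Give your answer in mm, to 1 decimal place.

101.0 mm

10T/I = 10 × 20.6 / 54.6 = 3.7729
(10T/I)^a = 3.7729^1.351 = 6.0130
Uncorrected PET = 16 × 6.0130 = 96.208 mm
Correction = (N/12)(d/30) = (12.6/12)(30/30) = 1.0500
PET = 96.208 × 1.0500 = 101.018 mm/month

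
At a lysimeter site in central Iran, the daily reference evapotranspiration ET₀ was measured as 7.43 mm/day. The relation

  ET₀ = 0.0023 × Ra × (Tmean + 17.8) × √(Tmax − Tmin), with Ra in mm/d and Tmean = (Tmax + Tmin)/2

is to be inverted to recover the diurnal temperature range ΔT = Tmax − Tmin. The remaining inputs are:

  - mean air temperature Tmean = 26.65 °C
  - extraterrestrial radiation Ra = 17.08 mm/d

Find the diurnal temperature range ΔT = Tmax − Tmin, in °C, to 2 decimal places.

√ΔT = ET₀ / [0.0023 × Ra × (Tmean+17.8)] = 7.43 / (0.0023 × 17.08 × 44.45) = 4.2550
ΔT = 4.2550² = 18.105 °C

18.11 °C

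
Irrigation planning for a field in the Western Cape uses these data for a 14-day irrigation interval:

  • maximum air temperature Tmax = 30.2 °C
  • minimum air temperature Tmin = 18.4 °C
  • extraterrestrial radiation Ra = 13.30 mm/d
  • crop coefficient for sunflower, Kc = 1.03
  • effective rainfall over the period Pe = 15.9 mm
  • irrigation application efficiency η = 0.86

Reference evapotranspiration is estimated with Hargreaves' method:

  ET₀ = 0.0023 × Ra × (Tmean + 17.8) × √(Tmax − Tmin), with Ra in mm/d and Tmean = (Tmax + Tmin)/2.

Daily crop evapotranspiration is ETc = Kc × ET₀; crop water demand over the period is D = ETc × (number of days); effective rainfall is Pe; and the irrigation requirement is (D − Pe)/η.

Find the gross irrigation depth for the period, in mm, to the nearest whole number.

Tmean = (30.2 + 18.4)/2 = 24.30 °C
ET₀ = 0.0023 × 13.30 × (24.30 + 17.8) × √11.8 = 0.0023 × 13.30 × 42.10 × 3.4351 = 4.4239 mm/d
ETc = Kc × ET₀ = 1.03 × 4.4239 = 4.5566 mm/d
Crop demand D = ETc × 14 d = 4.5566 × 14 = 63.792 mm
D − Pe = 63.792 − 15.9 = 47.892 mm
Gross irrigation = 47.892 / 0.86 = 55.688 mm

56 mm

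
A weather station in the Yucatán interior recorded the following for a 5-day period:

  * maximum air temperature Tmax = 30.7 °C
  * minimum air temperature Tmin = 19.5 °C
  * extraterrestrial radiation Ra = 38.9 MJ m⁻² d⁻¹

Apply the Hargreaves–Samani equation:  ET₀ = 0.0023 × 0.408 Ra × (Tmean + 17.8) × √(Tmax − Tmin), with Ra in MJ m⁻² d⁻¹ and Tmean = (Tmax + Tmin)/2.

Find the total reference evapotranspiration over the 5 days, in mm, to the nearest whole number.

26 mm

Tmean = (30.7 + 19.5)/2 = 25.10 °C
0.408 Ra = 0.408 × 38.9 = 15.8712 mm/d equivalent
ET₀ = 0.0023 × 15.8712 × (25.10 + 17.8) × √11.2 = 0.0023 × 15.8712 × 42.90 × 3.3466 = 5.2408 mm/d
Over 5 days: 5.2408 × 5 = 26.204 mm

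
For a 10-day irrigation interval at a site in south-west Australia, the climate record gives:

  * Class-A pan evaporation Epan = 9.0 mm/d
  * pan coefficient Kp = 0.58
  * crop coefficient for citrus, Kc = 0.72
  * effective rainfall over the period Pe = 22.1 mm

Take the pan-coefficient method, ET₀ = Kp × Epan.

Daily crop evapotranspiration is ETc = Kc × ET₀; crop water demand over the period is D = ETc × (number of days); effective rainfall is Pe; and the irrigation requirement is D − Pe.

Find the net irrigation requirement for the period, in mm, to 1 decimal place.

ET₀ = 0.58 × 9.0 = 5.2200 mm/d
ETc = Kc × ET₀ = 0.72 × 5.2200 = 3.7584 mm/d
Crop demand D = ETc × 10 d = 3.7584 × 10 = 37.584 mm
D − Pe = 37.584 − 22.1 = 15.484 mm

15.5 mm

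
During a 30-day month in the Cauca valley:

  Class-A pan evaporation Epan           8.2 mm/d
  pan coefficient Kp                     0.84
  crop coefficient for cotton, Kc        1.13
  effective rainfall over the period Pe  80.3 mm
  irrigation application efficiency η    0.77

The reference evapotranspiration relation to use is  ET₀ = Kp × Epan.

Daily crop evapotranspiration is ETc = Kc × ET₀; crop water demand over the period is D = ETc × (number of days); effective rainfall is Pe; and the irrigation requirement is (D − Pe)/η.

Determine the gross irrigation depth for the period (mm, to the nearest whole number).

ET₀ = 0.84 × 8.2 = 6.8880 mm/d
ETc = Kc × ET₀ = 1.13 × 6.8880 = 7.7834 mm/d
Crop demand D = ETc × 30 d = 7.7834 × 30 = 233.502 mm
D − Pe = 233.502 − 80.3 = 153.202 mm
Gross irrigation = 153.202 / 0.77 = 198.964 mm

199 mm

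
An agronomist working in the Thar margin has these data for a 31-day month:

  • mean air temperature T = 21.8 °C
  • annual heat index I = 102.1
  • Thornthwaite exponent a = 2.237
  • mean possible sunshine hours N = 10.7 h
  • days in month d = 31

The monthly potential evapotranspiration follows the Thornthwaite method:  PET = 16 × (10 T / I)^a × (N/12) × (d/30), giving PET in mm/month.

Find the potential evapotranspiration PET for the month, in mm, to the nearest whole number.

10T/I = 10 × 21.8 / 102.1 = 2.1352
(10T/I)^a = 2.1352^2.237 = 5.4570
Uncorrected PET = 16 × 5.4570 = 87.312 mm
Correction = (N/12)(d/30) = (10.7/12)(31/30) = 0.9214
PET = 87.312 × 0.9214 = 80.449 mm/month

80 mm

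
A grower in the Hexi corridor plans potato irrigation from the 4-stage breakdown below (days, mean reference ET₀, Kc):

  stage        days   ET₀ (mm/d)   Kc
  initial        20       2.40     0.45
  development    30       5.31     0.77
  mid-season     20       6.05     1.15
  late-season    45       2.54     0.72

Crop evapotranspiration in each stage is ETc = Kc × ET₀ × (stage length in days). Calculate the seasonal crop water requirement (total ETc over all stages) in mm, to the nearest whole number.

366 mm

initial: 0.45 × 2.40 × 20 = 21.60 mm
development: 0.77 × 5.31 × 30 = 122.66 mm
mid-season: 1.15 × 6.05 × 20 = 139.15 mm
late-season: 0.72 × 2.54 × 45 = 82.30 mm
Seasonal total = 365.71 mm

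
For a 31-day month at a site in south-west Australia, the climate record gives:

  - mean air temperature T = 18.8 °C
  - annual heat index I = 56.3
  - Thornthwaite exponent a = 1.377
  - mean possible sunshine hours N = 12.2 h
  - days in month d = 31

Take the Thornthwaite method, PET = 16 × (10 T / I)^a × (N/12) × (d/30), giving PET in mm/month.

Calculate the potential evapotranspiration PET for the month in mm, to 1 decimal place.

10T/I = 10 × 18.8 / 56.3 = 3.3393
(10T/I)^a = 3.3393^1.377 = 5.2611
Uncorrected PET = 16 × 5.2611 = 84.178 mm
Correction = (N/12)(d/30) = (12.2/12)(31/30) = 1.0506
PET = 84.178 × 1.0506 = 88.437 mm/month

88.4 mm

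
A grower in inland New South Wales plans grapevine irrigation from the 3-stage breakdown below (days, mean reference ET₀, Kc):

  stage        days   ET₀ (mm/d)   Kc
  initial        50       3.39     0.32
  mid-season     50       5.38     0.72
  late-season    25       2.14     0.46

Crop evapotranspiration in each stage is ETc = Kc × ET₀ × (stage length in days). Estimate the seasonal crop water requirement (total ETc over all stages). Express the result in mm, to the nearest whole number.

273 mm

initial: 0.32 × 3.39 × 50 = 54.24 mm
mid-season: 0.72 × 5.38 × 50 = 193.68 mm
late-season: 0.46 × 2.14 × 25 = 24.61 mm
Seasonal total = 272.53 mm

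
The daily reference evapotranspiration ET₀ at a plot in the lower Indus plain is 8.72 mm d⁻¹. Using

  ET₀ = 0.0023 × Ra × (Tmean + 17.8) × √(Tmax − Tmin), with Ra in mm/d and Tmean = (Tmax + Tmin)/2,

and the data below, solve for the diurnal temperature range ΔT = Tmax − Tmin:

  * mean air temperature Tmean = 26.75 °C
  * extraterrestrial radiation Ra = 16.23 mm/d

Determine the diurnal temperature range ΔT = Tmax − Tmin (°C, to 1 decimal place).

√ΔT = ET₀ / [0.0023 × Ra × (Tmean+17.8)] = 8.72 / (0.0023 × 16.23 × 44.55) = 5.2435
ΔT = 5.2435² = 27.494 °C

27.5 °C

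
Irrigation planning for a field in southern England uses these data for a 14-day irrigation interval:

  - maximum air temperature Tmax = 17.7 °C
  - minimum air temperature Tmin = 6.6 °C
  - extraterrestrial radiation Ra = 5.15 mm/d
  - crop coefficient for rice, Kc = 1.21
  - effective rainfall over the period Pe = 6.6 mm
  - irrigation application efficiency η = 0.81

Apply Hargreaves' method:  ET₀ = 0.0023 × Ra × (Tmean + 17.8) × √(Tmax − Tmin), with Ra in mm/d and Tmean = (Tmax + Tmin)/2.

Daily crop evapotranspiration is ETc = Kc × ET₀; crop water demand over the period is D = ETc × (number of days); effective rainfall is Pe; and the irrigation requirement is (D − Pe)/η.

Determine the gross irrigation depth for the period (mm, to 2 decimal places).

Tmean = (17.7 + 6.6)/2 = 12.15 °C
ET₀ = 0.0023 × 5.15 × (12.15 + 17.8) × √11.1 = 0.0023 × 5.15 × 29.95 × 3.3317 = 1.1819 mm/d
ETc = Kc × ET₀ = 1.21 × 1.1819 = 1.4301 mm/d
Crop demand D = ETc × 14 d = 1.4301 × 14 = 20.021 mm
D − Pe = 20.021 − 6.6 = 13.421 mm
Gross irrigation = 13.421 / 0.81 = 16.569 mm

16.57 mm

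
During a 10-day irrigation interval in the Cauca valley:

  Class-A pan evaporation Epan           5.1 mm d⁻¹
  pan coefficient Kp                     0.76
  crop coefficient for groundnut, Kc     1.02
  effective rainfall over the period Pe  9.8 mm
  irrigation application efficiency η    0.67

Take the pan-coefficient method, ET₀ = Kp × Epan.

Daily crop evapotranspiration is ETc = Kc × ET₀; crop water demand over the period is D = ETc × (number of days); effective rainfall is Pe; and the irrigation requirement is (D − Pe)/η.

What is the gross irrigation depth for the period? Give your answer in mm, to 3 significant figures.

44.4 mm

ET₀ = 0.76 × 5.1 = 3.8760 mm/d
ETc = Kc × ET₀ = 1.02 × 3.8760 = 3.9535 mm/d
Crop demand D = ETc × 10 d = 3.9535 × 10 = 39.535 mm
D − Pe = 39.535 − 9.8 = 29.735 mm
Gross irrigation = 29.735 / 0.67 = 44.381 mm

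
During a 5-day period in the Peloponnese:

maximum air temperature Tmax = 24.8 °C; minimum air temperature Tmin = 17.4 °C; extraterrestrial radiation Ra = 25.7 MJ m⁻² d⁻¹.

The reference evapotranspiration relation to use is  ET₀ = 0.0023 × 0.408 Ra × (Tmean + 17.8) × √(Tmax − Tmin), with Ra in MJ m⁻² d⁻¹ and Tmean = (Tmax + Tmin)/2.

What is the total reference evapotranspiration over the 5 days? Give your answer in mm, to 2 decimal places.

Tmean = (24.8 + 17.4)/2 = 21.10 °C
0.408 Ra = 0.408 × 25.7 = 10.4856 mm/d equivalent
ET₀ = 0.0023 × 10.4856 × (21.10 + 17.8) × √7.4 = 0.0023 × 10.4856 × 38.90 × 2.7203 = 2.5520 mm/d
Over 5 days: 2.5520 × 5 = 12.760 mm

12.76 mm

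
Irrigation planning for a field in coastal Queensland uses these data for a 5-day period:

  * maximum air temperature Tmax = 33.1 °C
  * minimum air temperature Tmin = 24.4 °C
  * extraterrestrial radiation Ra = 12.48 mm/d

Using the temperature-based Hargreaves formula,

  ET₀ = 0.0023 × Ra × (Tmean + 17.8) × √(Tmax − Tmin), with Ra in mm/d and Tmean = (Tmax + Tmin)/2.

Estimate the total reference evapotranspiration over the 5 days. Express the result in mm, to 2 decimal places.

19.71 mm

Tmean = (33.1 + 24.4)/2 = 28.75 °C
ET₀ = 0.0023 × 12.48 × (28.75 + 17.8) × √8.7 = 0.0023 × 12.48 × 46.55 × 2.9496 = 3.9412 mm/d
Over 5 days: 3.9412 × 5 = 19.706 mm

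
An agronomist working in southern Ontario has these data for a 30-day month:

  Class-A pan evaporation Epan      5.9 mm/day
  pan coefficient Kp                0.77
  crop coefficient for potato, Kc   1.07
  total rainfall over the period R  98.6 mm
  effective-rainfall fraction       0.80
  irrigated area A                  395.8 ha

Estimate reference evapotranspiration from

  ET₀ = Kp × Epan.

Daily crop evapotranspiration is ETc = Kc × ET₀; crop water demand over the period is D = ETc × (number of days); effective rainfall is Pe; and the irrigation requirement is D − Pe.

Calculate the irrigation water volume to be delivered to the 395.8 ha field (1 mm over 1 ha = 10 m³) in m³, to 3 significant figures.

ET₀ = 0.77 × 5.9 = 4.5430 mm/d
ETc = Kc × ET₀ = 1.07 × 4.5430 = 4.8610 mm/d
Crop demand D = ETc × 30 d = 4.8610 × 30 = 145.830 mm
Pe = 0.80 × 98.6 = 78.880 mm
D − Pe = 145.830 − 78.880 = 66.950 mm
Volume = 66.950 mm × 395.8 ha × 10 = 264988.1 m³

265000 m³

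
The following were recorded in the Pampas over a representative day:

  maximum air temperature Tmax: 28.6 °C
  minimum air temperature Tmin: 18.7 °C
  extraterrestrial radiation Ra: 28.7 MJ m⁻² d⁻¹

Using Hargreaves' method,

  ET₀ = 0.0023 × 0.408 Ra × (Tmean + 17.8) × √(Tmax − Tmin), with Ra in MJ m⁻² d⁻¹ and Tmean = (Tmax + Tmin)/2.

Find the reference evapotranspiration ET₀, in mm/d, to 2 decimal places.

Tmean = (28.6 + 18.7)/2 = 23.65 °C
0.408 Ra = 0.408 × 28.7 = 11.7096 mm/d equivalent
ET₀ = 0.0023 × 11.7096 × (23.65 + 17.8) × √9.9 = 0.0023 × 11.7096 × 41.45 × 3.1464 = 3.5124 mm/d

3.51 mm/d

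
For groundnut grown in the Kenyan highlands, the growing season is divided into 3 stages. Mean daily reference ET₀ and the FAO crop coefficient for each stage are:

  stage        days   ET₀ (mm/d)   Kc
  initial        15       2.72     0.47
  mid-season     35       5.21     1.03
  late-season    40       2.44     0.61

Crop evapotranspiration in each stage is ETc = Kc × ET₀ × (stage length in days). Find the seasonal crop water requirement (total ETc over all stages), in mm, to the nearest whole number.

267 mm

initial: 0.47 × 2.72 × 15 = 19.18 mm
mid-season: 1.03 × 5.21 × 35 = 187.82 mm
late-season: 0.61 × 2.44 × 40 = 59.54 mm
Seasonal total = 266.54 mm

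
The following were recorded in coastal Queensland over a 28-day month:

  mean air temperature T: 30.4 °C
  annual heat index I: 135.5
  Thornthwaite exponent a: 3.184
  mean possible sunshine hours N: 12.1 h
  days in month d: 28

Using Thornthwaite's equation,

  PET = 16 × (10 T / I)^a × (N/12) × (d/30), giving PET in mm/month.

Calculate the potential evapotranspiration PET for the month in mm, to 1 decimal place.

197.3 mm

10T/I = 10 × 30.4 / 135.5 = 2.2435
(10T/I)^a = 2.2435^3.184 = 13.1023
Uncorrected PET = 16 × 13.1023 = 209.637 mm
Correction = (N/12)(d/30) = (12.1/12)(28/30) = 0.9411
PET = 209.637 × 0.9411 = 197.289 mm/month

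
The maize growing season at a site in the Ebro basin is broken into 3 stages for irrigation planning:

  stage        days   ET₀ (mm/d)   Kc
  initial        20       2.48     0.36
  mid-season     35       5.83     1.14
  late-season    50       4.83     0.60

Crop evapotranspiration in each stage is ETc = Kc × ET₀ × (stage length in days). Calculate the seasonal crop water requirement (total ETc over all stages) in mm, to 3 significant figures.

395 mm

initial: 0.36 × 2.48 × 20 = 17.86 mm
mid-season: 1.14 × 5.83 × 35 = 232.62 mm
late-season: 0.60 × 4.83 × 50 = 144.90 mm
Seasonal total = 395.38 mm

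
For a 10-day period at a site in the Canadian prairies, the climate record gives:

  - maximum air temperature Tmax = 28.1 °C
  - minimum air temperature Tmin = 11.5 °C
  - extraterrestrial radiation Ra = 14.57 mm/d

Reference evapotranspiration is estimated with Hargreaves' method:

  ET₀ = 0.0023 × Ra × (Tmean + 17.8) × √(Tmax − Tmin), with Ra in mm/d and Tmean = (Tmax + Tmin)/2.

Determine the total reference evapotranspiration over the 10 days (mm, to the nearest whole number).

Tmean = (28.1 + 11.5)/2 = 19.80 °C
ET₀ = 0.0023 × 14.57 × (19.80 + 17.8) × √16.6 = 0.0023 × 14.57 × 37.60 × 4.0743 = 5.1337 mm/d
Over 10 days: 5.1337 × 10 = 51.337 mm

51 mm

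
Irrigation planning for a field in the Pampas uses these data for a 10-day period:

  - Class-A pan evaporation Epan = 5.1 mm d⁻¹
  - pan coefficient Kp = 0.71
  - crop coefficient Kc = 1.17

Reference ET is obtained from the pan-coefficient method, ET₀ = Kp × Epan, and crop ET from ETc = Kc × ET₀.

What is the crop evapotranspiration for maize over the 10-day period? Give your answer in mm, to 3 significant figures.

42.4 mm

ET₀ = 0.71 × 5.1 = 3.6210 mm/d
ETc = Kc × ET₀ = 1.17 × 3.6210 = 4.2366 mm/d
Over 10 days: 4.2366 × 10 = 42.366 mm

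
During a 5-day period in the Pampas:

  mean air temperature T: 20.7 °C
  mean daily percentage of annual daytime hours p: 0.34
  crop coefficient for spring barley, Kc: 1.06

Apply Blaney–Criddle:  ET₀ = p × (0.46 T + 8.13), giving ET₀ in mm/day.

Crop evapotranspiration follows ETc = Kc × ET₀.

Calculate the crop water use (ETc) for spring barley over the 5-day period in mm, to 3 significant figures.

ET₀ = 0.34 × (0.46 × 20.7 + 8.13) = 0.34 × 17.652 = 6.0017 mm/d
ETc = Kc × ET₀ = 1.06 × 6.0017 = 6.3618 mm/d
Over 5 days: 6.3618 × 5 = 31.809 mm

31.8 mm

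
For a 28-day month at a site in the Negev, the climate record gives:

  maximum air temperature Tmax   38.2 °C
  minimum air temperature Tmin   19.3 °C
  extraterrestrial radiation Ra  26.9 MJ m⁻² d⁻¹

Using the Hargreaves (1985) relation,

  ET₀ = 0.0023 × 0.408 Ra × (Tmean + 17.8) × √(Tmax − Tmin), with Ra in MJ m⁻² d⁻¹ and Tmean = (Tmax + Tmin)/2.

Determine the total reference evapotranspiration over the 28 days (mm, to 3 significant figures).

143 mm

Tmean = (38.2 + 19.3)/2 = 28.75 °C
0.408 Ra = 0.408 × 26.9 = 10.9752 mm/d equivalent
ET₀ = 0.0023 × 10.9752 × (28.75 + 17.8) × √18.9 = 0.0023 × 10.9752 × 46.55 × 4.3474 = 5.1085 mm/d
Over 28 days: 5.1085 × 28 = 143.038 mm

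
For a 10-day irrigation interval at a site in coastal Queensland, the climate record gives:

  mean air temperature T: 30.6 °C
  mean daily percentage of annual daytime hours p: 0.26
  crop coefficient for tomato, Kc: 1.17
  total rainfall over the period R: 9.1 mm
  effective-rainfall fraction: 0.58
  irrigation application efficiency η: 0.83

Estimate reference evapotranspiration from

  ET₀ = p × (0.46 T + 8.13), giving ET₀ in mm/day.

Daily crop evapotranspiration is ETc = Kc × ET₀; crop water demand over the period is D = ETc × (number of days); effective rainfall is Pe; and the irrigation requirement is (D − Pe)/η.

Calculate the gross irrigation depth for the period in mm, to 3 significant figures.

75.0 mm

ET₀ = 0.26 × (0.46 × 30.6 + 8.13) = 0.26 × 22.206 = 5.7736 mm/d
ETc = Kc × ET₀ = 1.17 × 5.7736 = 6.7551 mm/d
Crop demand D = ETc × 10 d = 6.7551 × 10 = 67.551 mm
Pe = 0.58 × 9.1 = 5.278 mm
D − Pe = 67.551 − 5.278 = 62.273 mm
Gross irrigation = 62.273 / 0.83 = 75.028 mm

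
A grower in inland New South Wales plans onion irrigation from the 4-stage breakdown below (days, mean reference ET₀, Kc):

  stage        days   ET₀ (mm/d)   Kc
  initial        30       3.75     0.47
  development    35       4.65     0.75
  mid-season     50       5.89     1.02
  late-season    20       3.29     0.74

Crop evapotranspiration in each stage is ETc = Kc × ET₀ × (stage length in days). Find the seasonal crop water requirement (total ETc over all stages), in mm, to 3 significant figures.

524 mm

initial: 0.47 × 3.75 × 30 = 52.88 mm
development: 0.75 × 4.65 × 35 = 122.06 mm
mid-season: 1.02 × 5.89 × 50 = 300.39 mm
late-season: 0.74 × 3.29 × 20 = 48.69 mm
Seasonal total = 524.02 mm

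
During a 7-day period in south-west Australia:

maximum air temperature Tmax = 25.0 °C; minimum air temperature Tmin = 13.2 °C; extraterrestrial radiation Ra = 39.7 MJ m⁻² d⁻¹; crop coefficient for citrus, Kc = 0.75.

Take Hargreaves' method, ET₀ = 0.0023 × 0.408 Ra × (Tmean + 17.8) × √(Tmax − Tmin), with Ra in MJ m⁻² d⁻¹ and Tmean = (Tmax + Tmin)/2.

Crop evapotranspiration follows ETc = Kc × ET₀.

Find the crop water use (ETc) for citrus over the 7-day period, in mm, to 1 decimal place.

Tmean = (25.0 + 13.2)/2 = 19.10 °C
0.408 Ra = 0.408 × 39.7 = 16.1976 mm/d equivalent
ET₀ = 0.0023 × 16.1976 × (19.10 + 17.8) × √11.8 = 0.0023 × 16.1976 × 36.90 × 3.4351 = 4.7222 mm/d
ETc = Kc × ET₀ = 0.75 × 4.7222 = 3.5417 mm/d
Over 7 days: 3.5417 × 7 = 24.792 mm

24.8 mm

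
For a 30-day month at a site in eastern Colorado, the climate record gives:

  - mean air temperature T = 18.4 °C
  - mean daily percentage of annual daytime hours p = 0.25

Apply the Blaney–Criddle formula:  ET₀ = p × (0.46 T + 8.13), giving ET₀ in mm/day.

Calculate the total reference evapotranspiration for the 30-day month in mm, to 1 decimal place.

ET₀ = 0.25 × (0.46 × 18.4 + 8.13) = 0.25 × 16.594 = 4.1485 mm/d
Monthly total = 4.1485 × 30 = 124.455 mm

124.5 mm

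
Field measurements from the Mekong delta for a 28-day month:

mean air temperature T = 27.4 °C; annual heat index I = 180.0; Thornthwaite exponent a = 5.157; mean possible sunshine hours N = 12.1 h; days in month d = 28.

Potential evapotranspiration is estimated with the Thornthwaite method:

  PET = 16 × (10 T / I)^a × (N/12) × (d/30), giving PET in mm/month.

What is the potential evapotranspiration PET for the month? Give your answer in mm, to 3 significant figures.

131 mm

10T/I = 10 × 27.4 / 180.0 = 1.5222
(10T/I)^a = 1.5222^5.157 = 8.7298
Uncorrected PET = 16 × 8.7298 = 139.677 mm
Correction = (N/12)(d/30) = (12.1/12)(28/30) = 0.9411
PET = 139.677 × 0.9411 = 131.450 mm/month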